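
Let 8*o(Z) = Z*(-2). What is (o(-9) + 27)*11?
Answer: 1287/4 ≈ 321.75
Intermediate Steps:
o(Z) = -Z/4 (o(Z) = (Z*(-2))/8 = (-2*Z)/8 = -Z/4)
(o(-9) + 27)*11 = (-¼*(-9) + 27)*11 = (9/4 + 27)*11 = (117/4)*11 = 1287/4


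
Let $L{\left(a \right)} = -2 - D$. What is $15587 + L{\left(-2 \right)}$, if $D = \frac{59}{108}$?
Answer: $\frac{1683121}{108} \approx 15584.0$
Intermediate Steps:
$D = \frac{59}{108}$ ($D = 59 \cdot \frac{1}{108} = \frac{59}{108} \approx 0.5463$)
$L{\left(a \right)} = - \frac{275}{108}$ ($L{\left(a \right)} = -2 - \frac{59}{108} = - \frac{275}{108}$)
$15587 + L{\left(-2 \right)} = 15587 - \frac{275}{108} = \frac{1683121}{108}$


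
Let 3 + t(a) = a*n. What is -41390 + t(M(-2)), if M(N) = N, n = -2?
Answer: -41389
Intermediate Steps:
t(a) = -3 - 2*a (t(a) = -3 + a*(-2) = -3 - 2*a)
-41390 + t(M(-2)) = -41390 + (-3 - 2*(-2)) = -41390 + (-3 + 4) = -41390 + 1 = -41389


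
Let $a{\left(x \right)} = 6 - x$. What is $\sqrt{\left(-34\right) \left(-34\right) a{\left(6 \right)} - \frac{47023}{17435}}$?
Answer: $\frac{i \sqrt{819846005}}{17435} \approx 1.6423 i$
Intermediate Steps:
$\sqrt{\left(-34\right) \left(-34\right) a{\left(6 \right)} - \frac{47023}{17435}} = \sqrt{\left(-34\right) \left(-34\right) \left(6 - 6\right) - \frac{47023}{17435}} = \sqrt{1156 \left(6 - 6\right) - \frac{47023}{17435}} = \sqrt{1156 \cdot 0 - \frac{47023}{17435}} = \sqrt{0 - \frac{47023}{17435}} = \sqrt{- \frac{47023}{17435}} = \frac{i \sqrt{819846005}}{17435}$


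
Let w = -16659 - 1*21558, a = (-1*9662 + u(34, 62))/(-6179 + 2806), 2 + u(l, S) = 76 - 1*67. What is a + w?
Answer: -128896286/3373 ≈ -38214.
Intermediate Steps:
u(l, S) = 7 (u(l, S) = -2 + (76 - 1*67) = -2 + (76 - 67) = -2 + 9 = 7)
a = 9655/3373 (a = (-1*9662 + 7)/(-6179 + 2806) = (-9662 + 7)/(-3373) = -9655*(-1/3373) = 9655/3373 ≈ 2.8624)
w = -38217 (w = -16659 - 21558 = -38217)
a + w = 9655/3373 - 38217 = -128896286/3373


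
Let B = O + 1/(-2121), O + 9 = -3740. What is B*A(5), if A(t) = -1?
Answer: 7951630/2121 ≈ 3749.0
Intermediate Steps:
O = -3749 (O = -9 - 3740 = -3749)
B = -7951630/2121 (B = -3749 + 1/(-2121) = -3749 - 1/2121 = -7951630/2121 ≈ -3749.0)
B*A(5) = -7951630/2121*(-1) = 7951630/2121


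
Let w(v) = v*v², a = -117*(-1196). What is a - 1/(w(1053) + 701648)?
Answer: 163479410628299/1168277525 ≈ 1.3993e+5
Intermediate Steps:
a = 139932
w(v) = v³
a - 1/(w(1053) + 701648) = 139932 - 1/(1053³ + 701648) = 139932 - 1/(1167575877 + 701648) = 139932 - 1/1168277525 = 163479410628299/1168277525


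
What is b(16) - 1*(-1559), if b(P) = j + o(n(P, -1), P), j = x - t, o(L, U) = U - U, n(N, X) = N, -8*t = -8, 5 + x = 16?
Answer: 1569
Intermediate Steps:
x = 11 (x = -5 + 16 = 11)
t = 1 (t = -⅛*(-8) = 1)
o(L, U) = 0
j = 10 (j = 11 - 1*1 = 11 - 1 = 10)
b(P) = 10 (b(P) = 10 + 0 = 10)
b(16) - 1*(-1559) = 10 - 1*(-1559) = 10 + 1559 = 1569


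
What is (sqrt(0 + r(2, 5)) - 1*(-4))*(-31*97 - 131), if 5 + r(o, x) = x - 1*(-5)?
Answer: -12552 - 3138*sqrt(5) ≈ -19569.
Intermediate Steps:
r(o, x) = x (r(o, x) = -5 + (x - 1*(-5)) = -5 + (x + 5) = -5 + (5 + x) = x)
(sqrt(0 + r(2, 5)) - 1*(-4))*(-31*97 - 131) = (sqrt(0 + 5) - 1*(-4))*(-31*97 - 131) = (sqrt(5) + 4)*(-3007 - 131) = (4 + sqrt(5))*(-3138) = -12552 - 3138*sqrt(5)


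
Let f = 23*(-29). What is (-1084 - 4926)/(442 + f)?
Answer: 1202/45 ≈ 26.711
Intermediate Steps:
f = -667
(-1084 - 4926)/(442 + f) = (-1084 - 4926)/(442 - 667) = -6010/(-225) = -6010*(-1/225) = 1202/45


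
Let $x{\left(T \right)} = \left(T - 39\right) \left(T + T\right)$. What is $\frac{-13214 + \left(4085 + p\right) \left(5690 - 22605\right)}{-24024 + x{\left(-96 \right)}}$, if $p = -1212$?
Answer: $- \frac{48610009}{1896} \approx -25638.0$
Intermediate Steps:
$x{\left(T \right)} = 2 T \left(-39 + T\right)$ ($x{\left(T \right)} = \left(-39 + T\right) 2 T = 2 T \left(-39 + T\right)$)
$\frac{-13214 + \left(4085 + p\right) \left(5690 - 22605\right)}{-24024 + x{\left(-96 \right)}} = \frac{-13214 + \left(4085 - 1212\right) \left(5690 - 22605\right)}{-24024 + 2 \left(-96\right) \left(-39 - 96\right)} = \frac{-13214 + 2873 \left(-16915\right)}{-24024 + 2 \left(-96\right) \left(-135\right)} = \frac{-13214 - 48596795}{-24024 + 25920} = - \frac{48610009}{1896}$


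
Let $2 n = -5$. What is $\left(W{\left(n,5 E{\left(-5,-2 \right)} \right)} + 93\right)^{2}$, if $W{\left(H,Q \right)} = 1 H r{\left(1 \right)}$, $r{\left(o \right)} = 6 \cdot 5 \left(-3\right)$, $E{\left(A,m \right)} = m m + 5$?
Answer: $101124$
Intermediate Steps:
$E{\left(A,m \right)} = 5 + m^{2}$ ($E{\left(A,m \right)} = m^{2} + 5 = 5 + m^{2}$)
$r{\left(o \right)} = -90$ ($r{\left(o \right)} = 30 \left(-3\right) = -90$)
$n = - \frac{5}{2}$ ($n = \frac{1}{2} \left(-5\right) = - \frac{5}{2} \approx -2.5$)
$W{\left(H,Q \right)} = - 90 H$ ($W{\left(H,Q \right)} = 1 H \left(-90\right) = H \left(-90\right) = - 90 H$)
$\left(W{\left(n,5 E{\left(-5,-2 \right)} \right)} + 93\right)^{2} = \left(\left(-90\right) \left(- \frac{5}{2}\right) + 93\right)^{2} = \left(225 + 93\right)^{2} = 318^{2} = 101124$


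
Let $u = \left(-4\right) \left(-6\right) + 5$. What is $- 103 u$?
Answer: $-2987$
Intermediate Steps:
$u = 29$ ($u = 24 + 5 = 29$)
$- 103 u = \left(-103\right) 29 = -2987$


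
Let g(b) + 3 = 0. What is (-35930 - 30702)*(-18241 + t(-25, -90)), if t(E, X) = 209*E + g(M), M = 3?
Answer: 1563786408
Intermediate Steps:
g(b) = -3 (g(b) = -3 + 0 = -3)
t(E, X) = -3 + 209*E (t(E, X) = 209*E - 3 = -3 + 209*E)
(-35930 - 30702)*(-18241 + t(-25, -90)) = (-35930 - 30702)*(-18241 + (-3 + 209*(-25))) = -66632*(-18241 + (-3 - 5225)) = -66632*(-18241 - 5228) = -66632*(-23469) = 1563786408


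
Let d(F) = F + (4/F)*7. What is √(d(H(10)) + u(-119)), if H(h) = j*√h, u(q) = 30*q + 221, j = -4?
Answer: √(-334900 - 470*√10)/10 ≈ 57.999*I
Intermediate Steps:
u(q) = 221 + 30*q
H(h) = -4*√h
d(F) = F + 28/F
√(d(H(10)) + u(-119)) = √((-4*√10 + 28/((-4*√10))) + (221 + 30*(-119))) = √((-4*√10 + 28*(-√10/40)) + (221 - 3570)) = √((-4*√10 - 7*√10/10) - 3349) = √(-47*√10/10 - 3349) = √(-3349 - 47*√10/10)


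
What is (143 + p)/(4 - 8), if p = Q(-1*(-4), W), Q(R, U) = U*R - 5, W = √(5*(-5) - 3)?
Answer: -69/2 - 2*I*√7 ≈ -34.5 - 5.2915*I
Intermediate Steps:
W = 2*I*√7 (W = √(-25 - 3) = √(-28) = 2*I*√7 ≈ 5.2915*I)
Q(R, U) = -5 + R*U (Q(R, U) = R*U - 5 = -5 + R*U)
p = -5 + 8*I*√7 (p = -5 + (-1*(-4))*(2*I*√7) = -5 + 4*(2*I*√7) = -5 + 8*I*√7 ≈ -5.0 + 21.166*I)
(143 + p)/(4 - 8) = (143 + (-5 + 8*I*√7))/(4 - 8) = (138 + 8*I*√7)/(-4) = -(138 + 8*I*√7)/4 = -69/2 - 2*I*√7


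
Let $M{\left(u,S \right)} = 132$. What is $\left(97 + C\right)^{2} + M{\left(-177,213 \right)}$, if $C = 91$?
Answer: $35476$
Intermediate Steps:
$\left(97 + C\right)^{2} + M{\left(-177,213 \right)} = \left(97 + 91\right)^{2} + 132 = 188^{2} + 132 = 35344 + 132 = 35476$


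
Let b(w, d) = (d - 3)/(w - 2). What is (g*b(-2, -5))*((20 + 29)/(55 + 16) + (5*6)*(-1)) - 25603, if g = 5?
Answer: -1838623/71 ≈ -25896.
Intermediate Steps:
b(w, d) = (-3 + d)/(-2 + w)
(g*b(-2, -5))*((20 + 29)/(55 + 16) + (5*6)*(-1)) - 25603 = (5*((-3 - 5)/(-2 - 2)))*((20 + 29)/(55 + 16) + (5*6)*(-1)) - 25603 = (5*(-8/(-4)))*(49/71 + 30*(-1)) - 25603 = (5*(-¼*(-8)))*(49*(1/71) - 30) - 25603 = (5*2)*(49/71 - 30) - 25603 = 10*(-2081/71) - 25603 = -20810/71 - 25603 = -1838623/71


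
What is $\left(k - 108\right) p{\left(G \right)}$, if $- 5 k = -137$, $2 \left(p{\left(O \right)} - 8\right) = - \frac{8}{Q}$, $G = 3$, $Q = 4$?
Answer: $- \frac{2821}{5} \approx -564.2$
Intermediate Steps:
$p{\left(O \right)} = 7$ ($p{\left(O \right)} = 8 + \frac{\left(-8\right) \frac{1}{4}}{2} = 8 + \frac{1}{2} \left(-2\right) = 8 - 1 = 7$)
$k = \frac{137}{5}$ ($k = \left(- \frac{1}{5}\right) \left(-137\right) = \frac{137}{5} \approx 27.4$)
$\left(k - 108\right) p{\left(G \right)} = \left(\frac{137}{5} - 108\right) 7 = \left(- \frac{403}{5}\right) 7 = - \frac{2821}{5}$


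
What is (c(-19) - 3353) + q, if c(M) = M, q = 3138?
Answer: -234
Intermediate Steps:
(c(-19) - 3353) + q = (-19 - 3353) + 3138 = -3372 + 3138 = -234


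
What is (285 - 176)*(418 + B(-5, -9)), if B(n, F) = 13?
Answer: 46979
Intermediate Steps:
(285 - 176)*(418 + B(-5, -9)) = (285 - 176)*(418 + 13) = 109*431 = 46979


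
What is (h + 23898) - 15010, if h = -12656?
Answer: -3768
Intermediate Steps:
(h + 23898) - 15010 = (-12656 + 23898) - 15010 = 11242 - 15010 = -3768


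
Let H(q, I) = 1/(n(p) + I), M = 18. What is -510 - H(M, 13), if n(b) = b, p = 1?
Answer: -7141/14 ≈ -510.07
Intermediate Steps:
H(q, I) = 1/(1 + I)
-510 - H(M, 13) = -510 - 1/(1 + 13) = -510 - 1/14 = -7141/14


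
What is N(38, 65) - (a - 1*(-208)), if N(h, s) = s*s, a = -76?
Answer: 4093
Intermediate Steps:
N(h, s) = s**2
N(38, 65) - (a - 1*(-208)) = 65**2 - (-76 - 1*(-208)) = 4225 - (-76 + 208) = 4225 - 1*132 = 4225 - 132 = 4093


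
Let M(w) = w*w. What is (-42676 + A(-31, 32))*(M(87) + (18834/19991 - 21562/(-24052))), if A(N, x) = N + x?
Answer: -77673564562696575/240411766 ≈ -3.2309e+8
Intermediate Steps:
M(w) = w²
(-42676 + A(-31, 32))*(M(87) + (18834/19991 - 21562/(-24052))) = (-42676 + (-31 + 32))*(87² + (18834/19991 - 21562/(-24052))) = (-42676 + 1)*(7569 + (18834*(1/19991) - 21562*(-1/24052))) = -42675*(7569 + (18834/19991 + 10781/12026)) = -42675*(7569 + 442020655/240411766) = -42675*1820118677509/240411766 = -77673564562696575/240411766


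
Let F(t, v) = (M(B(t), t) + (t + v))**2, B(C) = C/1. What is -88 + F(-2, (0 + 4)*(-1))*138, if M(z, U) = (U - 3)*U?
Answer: 2120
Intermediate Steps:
B(C) = C (B(C) = C*1 = C)
M(z, U) = U*(-3 + U) (M(z, U) = (-3 + U)*U = U*(-3 + U))
F(t, v) = (t + v + t*(-3 + t))**2 (F(t, v) = (t*(-3 + t) + (t + v))**2 = (t + v + t*(-3 + t))**2)
-88 + F(-2, (0 + 4)*(-1))*138 = -88 + (-2 + (0 + 4)*(-1) - 2*(-3 - 2))**2*138 = -88 + (-2 + 4*(-1) - 2*(-5))**2*138 = -88 + (-2 - 4 + 10)**2*138 = -88 + 4**2*138 = -88 + 16*138 = -88 + 2208 = 2120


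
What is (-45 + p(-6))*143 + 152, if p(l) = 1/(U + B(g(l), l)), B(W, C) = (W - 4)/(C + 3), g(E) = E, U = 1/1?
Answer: -6250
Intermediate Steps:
U = 1
B(W, C) = (-4 + W)/(3 + C)
p(l) = 1/(1 + (-4 + l)/(3 + l))
(-45 + p(-6))*143 + 152 = (-45 + (3 - 6)/(-1 + 2*(-6)))*143 + 152 = (-45 - 3/(-1 - 12))*143 + 152 = (-45 - 3/(-13))*143 + 152 = (-45 - 1/13*(-3))*143 + 152 = (-45 + 3/13)*143 + 152 = -582/13*143 + 152 = -6402 + 152 = -6250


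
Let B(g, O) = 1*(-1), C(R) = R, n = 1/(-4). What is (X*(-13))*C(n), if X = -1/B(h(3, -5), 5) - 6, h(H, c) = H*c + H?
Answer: -65/4 ≈ -16.250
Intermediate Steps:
n = -¼ ≈ -0.25000
h(H, c) = H + H*c
B(g, O) = -1
X = -5 (X = -1/(-1) - 6 = -1*(-1) - 6 = 1 - 6 = -5)
(X*(-13))*C(n) = -5*(-13)*(-¼) = 65*(-¼) = -65/4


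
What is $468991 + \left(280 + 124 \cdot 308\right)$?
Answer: $507463$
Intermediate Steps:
$468991 + \left(280 + 124 \cdot 308\right) = 468991 + \left(280 + 38192\right) = 468991 + 38472 = 507463$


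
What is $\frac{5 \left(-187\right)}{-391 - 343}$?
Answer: $\frac{935}{734} \approx 1.2738$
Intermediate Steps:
$\frac{5 \left(-187\right)}{-391 - 343} = - \frac{935}{-734} = \left(-935\right) \left(- \frac{1}{734}\right) = \frac{935}{734}$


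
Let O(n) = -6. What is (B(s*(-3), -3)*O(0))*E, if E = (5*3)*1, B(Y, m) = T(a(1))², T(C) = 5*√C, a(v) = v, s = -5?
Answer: -2250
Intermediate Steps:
B(Y, m) = 25 (B(Y, m) = (5*√1)² = (5*1)² = 5² = 25)
E = 15 (E = 15*1 = 15)
(B(s*(-3), -3)*O(0))*E = (25*(-6))*15 = -150*15 = -2250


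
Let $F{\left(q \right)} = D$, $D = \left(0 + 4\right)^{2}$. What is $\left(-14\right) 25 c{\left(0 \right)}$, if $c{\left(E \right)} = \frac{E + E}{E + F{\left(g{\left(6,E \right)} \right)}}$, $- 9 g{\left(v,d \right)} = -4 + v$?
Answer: $0$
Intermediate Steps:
$g{\left(v,d \right)} = \frac{4}{9} - \frac{v}{9}$ ($g{\left(v,d \right)} = - \frac{-4 + v}{9} = \frac{4}{9} - \frac{v}{9}$)
$D = 16$ ($D = 4^{2} = 16$)
$F{\left(q \right)} = 16$
$c{\left(E \right)} = \frac{2 E}{16 + E}$ ($c{\left(E \right)} = \frac{E + E}{E + 16} = \frac{2 E}{16 + E}$)
$\left(-14\right) 25 c{\left(0 \right)} = \left(-14\right) 25 \cdot 2 \cdot 0 \frac{1}{16 + 0} = - 350 \cdot 2 \cdot 0 \cdot \frac{1}{16} = \left(-350\right) 0 = 0$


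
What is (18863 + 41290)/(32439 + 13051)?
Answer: 60153/45490 ≈ 1.3223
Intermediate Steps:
(18863 + 41290)/(32439 + 13051) = 60153/45490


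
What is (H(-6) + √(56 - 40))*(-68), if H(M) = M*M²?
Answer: 14416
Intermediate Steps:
H(M) = M³
(H(-6) + √(56 - 40))*(-68) = ((-6)³ + √(56 - 40))*(-68) = (-216 + √16)*(-68) = (-216 + 4)*(-68) = -212*(-68) = 14416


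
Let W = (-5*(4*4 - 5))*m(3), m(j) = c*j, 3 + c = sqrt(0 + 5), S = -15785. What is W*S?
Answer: -7813575 + 2604525*sqrt(5) ≈ -1.9897e+6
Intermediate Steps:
c = -3 + sqrt(5) (c = -3 + sqrt(0 + 5) = -3 + sqrt(5) ≈ -0.76393)
m(j) = j*(-3 + sqrt(5)) (m(j) = (-3 + sqrt(5))*j = j*(-3 + sqrt(5)))
W = 495 - 165*sqrt(5) (W = (-5*(4*4 - 5))*(3*(-3 + sqrt(5))) = (-5*(16 - 5))*(-9 + 3*sqrt(5)) = (-5*11)*(-9 + 3*sqrt(5)) = -55*(-9 + 3*sqrt(5)) = 495 - 165*sqrt(5) ≈ 126.05)
W*S = (495 - 165*sqrt(5))*(-15785) = -7813575 + 2604525*sqrt(5)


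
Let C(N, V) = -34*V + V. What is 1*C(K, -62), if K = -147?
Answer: 2046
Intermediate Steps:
C(N, V) = -33*V
1*C(K, -62) = 1*(-33*(-62)) = 1*2046 = 2046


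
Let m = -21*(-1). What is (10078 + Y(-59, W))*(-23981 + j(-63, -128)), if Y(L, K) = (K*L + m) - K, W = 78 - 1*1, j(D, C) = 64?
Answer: -131041243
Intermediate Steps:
m = 21
W = 77 (W = 78 - 1 = 77)
Y(L, K) = 21 - K + K*L (Y(L, K) = (K*L + 21) - K = (21 + K*L) - K = 21 - K + K*L)
(10078 + Y(-59, W))*(-23981 + j(-63, -128)) = (10078 + (21 - 1*77 + 77*(-59)))*(-23981 + 64) = (10078 + (21 - 77 - 4543))*(-23917) = (10078 - 4599)*(-23917) = 5479*(-23917) = -131041243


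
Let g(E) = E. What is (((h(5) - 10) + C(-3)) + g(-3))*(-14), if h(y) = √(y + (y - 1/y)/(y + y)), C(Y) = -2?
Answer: 210 - 14*√137/5 ≈ 177.23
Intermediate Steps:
h(y) = √(y + (y - 1/y)/(2*y)) (h(y) = √(y + (y - 1/y)/((2*y))) = √(y + (y - 1/y)*(1/(2*y))) = √(y + (y - 1/y)/(2*y)))
(((h(5) - 10) + C(-3)) + g(-3))*(-14) = (((√(2 - 2/5² + 4*5)/2 - 10) - 2) - 3)*(-14) = (((√(2 - 2*1/25 + 20)/2 - 10) - 2) - 3)*(-14) = (((√(2 - 2/25 + 20)/2 - 10) - 2) - 3)*(-14) = (((√(548/25)/2 - 10) - 2) - 3)*(-14) = ((((2*√137/5)/2 - 10) - 2) - 3)*(-14) = (((√137/5 - 10) - 2) - 3)*(-14) = (((-10 + √137/5) - 2) - 3)*(-14) = ((-12 + √137/5) - 3)*(-14) = (-15 + √137/5)*(-14) = 210 - 14*√137/5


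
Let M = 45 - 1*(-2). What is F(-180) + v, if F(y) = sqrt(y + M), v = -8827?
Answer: -8827 + I*sqrt(133) ≈ -8827.0 + 11.533*I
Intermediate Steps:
M = 47 (M = 45 + 2 = 47)
F(y) = sqrt(47 + y) (F(y) = sqrt(y + 47) = sqrt(47 + y))
F(-180) + v = sqrt(47 - 180) - 8827 = sqrt(-133) - 8827 = I*sqrt(133) - 8827 = -8827 + I*sqrt(133)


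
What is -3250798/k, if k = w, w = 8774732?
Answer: -1625399/4387366 ≈ -0.37047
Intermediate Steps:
k = 8774732
-3250798/k = -3250798/8774732 = -3250798*1/8774732 = -1625399/4387366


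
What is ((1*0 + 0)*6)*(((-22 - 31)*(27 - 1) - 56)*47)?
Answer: 0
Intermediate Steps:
((1*0 + 0)*6)*(((-22 - 31)*(27 - 1) - 56)*47) = ((0 + 0)*6)*((-53*26 - 56)*47) = (0*6)*((-1378 - 56)*47) = 0*(-1434*47) = 0*(-67398) = 0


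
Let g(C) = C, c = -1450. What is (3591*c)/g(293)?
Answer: -5206950/293 ≈ -17771.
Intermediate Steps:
(3591*c)/g(293) = (3591*(-1450))/293 = -5206950*1/293 = -5206950/293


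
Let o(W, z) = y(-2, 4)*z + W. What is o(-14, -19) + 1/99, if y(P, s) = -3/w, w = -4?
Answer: -11183/396 ≈ -28.240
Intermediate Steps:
y(P, s) = ¾ (y(P, s) = -3/(-4) = -3*(-¼) = ¾)
o(W, z) = W + 3*z/4 (o(W, z) = 3*z/4 + W = W + 3*z/4)
o(-14, -19) + 1/99 = (-14 + (¾)*(-19)) + 1/99 = (-14 - 57/4) + 1/99 = -113/4 + 1/99 = -11183/396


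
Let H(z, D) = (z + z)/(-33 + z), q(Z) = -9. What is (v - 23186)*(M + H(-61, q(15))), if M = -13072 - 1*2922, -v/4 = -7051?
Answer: -3771814826/47 ≈ -8.0251e+7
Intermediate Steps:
v = 28204 (v = -4*(-7051) = 28204)
H(z, D) = 2*z/(-33 + z) (H(z, D) = (2*z)/(-33 + z) = 2*z/(-33 + z))
M = -15994 (M = -13072 - 2922 = -15994)
(v - 23186)*(M + H(-61, q(15))) = (28204 - 23186)*(-15994 + 2*(-61)/(-33 - 61)) = 5018*(-15994 + 2*(-61)/(-94)) = 5018*(-15994 + 2*(-61)*(-1/94)) = 5018*(-15994 + 61/47) = 5018*(-751657/47) = -3771814826/47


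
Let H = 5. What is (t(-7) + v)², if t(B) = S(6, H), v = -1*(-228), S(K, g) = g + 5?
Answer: 56644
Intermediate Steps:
S(K, g) = 5 + g
v = 228
t(B) = 10 (t(B) = 5 + 5 = 10)
(t(-7) + v)² = (10 + 228)² = 238² = 56644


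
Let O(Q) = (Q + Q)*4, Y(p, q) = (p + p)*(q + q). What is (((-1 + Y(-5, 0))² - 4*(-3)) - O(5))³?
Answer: -19683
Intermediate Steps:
Y(p, q) = 4*p*q (Y(p, q) = (2*p)*(2*q) = 4*p*q)
O(Q) = 8*Q (O(Q) = (2*Q)*4 = 8*Q)
(((-1 + Y(-5, 0))² - 4*(-3)) - O(5))³ = (((-1 + 4*(-5)*0)² - 4*(-3)) - 8*5)³ = (((-1 + 0)² + 12) - 1*40)³ = (((-1)² + 12) - 40)³ = ((1 + 12) - 40)³ = (13 - 40)³ = (-27)³ = -19683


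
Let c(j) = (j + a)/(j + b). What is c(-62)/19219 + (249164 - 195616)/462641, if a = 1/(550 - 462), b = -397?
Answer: 41571506679359/359145362132568 ≈ 0.11575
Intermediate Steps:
a = 1/88 ≈ 0.011364
c(j) = (1/88 + j)/(-397 + j) (c(j) = (j + 1/88)/(j - 397) = (1/88 + j)/(-397 + j))
c(-62)/19219 + (249164 - 195616)/462641 = ((1/88 - 62)/(-397 - 62))/19219 + (249164 - 195616)/462641 = (-5455/88/(-459))*(1/19219) + 53548*(1/462641) = -1/459*(-5455/88)*(1/19219) + 53548/462641 = (5455/40392)*(1/19219) + 53548/462641 = 5455/776293848 + 53548/462641 = 41571506679359/359145362132568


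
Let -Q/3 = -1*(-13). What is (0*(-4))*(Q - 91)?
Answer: 0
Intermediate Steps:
Q = -39 (Q = -(-3)*(-13) = -3*13 = -39)
(0*(-4))*(Q - 91) = (0*(-4))*(-39 - 91) = 0*(-130) = 0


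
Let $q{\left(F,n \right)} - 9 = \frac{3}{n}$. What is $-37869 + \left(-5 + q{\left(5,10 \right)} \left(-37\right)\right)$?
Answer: $- \frac{382181}{10} \approx -38218.0$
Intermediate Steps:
$q{\left(F,n \right)} = 9 + \frac{3}{n}$
$-37869 + \left(-5 + q{\left(5,10 \right)} \left(-37\right)\right) = -37869 + \left(-5 + \left(9 + \frac{3}{10}\right) \left(-37\right)\right) = -37869 + \left(-5 + \frac{93}{10} \left(-37\right)\right) = -37869 - \frac{3491}{10} = - \frac{382181}{10}$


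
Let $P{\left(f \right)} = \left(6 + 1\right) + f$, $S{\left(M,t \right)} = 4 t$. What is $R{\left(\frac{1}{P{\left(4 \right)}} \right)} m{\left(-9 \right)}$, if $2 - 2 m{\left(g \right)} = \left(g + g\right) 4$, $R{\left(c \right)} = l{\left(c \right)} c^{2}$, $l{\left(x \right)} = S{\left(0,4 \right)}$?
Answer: $\frac{592}{121} \approx 4.8926$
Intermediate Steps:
$l{\left(x \right)} = 16$ ($l{\left(x \right)} = 4 \cdot 4 = 16$)
$P{\left(f \right)} = 7 + f$
$R{\left(c \right)} = 16 c^{2}$
$m{\left(g \right)} = 1 - 4 g$ ($m{\left(g \right)} = 1 - \frac{\left(g + g\right) 4}{2} = 1 - \frac{2 g 4}{2} = 1 - \frac{8 g}{2} = 1 - 4 g$)
$R{\left(\frac{1}{P{\left(4 \right)}} \right)} m{\left(-9 \right)} = 16 \left(\frac{1}{7 + 4}\right)^{2} \left(1 - -36\right) = 16 \left(\frac{1}{11}\right)^{2} \left(1 + 36\right) = \frac{16}{121} \cdot 37 = \frac{592}{121}$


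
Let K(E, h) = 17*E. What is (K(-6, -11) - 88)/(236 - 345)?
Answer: 190/109 ≈ 1.7431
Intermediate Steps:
(K(-6, -11) - 88)/(236 - 345) = (17*(-6) - 88)/(236 - 345) = (-102 - 88)/(-109) = -190*(-1/109) = 190/109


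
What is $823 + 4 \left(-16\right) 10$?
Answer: $183$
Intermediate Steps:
$823 + 4 \left(-16\right) 10 = 823 - 640 = 183$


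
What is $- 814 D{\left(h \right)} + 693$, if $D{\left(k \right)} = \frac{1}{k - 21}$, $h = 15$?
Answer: $\frac{2486}{3} \approx 828.67$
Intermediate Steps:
$D{\left(k \right)} = \frac{1}{-21 + k}$ ($D{\left(k \right)} = \frac{1}{k - 21} = \frac{1}{-21 + k}$)
$- 814 D{\left(h \right)} + 693 = - \frac{814}{-21 + 15} + 693 = - \frac{814}{-6} + 693 = \left(-814\right) \left(- \frac{1}{6}\right) + 693 = \frac{407}{3} + 693 = \frac{2486}{3}$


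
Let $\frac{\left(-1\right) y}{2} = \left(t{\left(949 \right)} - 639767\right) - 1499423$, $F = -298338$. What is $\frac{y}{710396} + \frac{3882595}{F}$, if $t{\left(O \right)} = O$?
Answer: $- \frac{185292858838}{26492265231} \approx -6.9942$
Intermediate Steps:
$y = 4276482$ ($y = - 2 \left(\left(949 - 639767\right) - 1499423\right) = - 2 \left(-638818 - 1499423\right) = \left(-2\right) \left(-2138241\right) = 4276482$)
$\frac{y}{710396} + \frac{3882595}{F} = \frac{4276482}{710396} + \frac{3882595}{-298338} = 4276482 \cdot \frac{1}{710396} + 3882595 \left(- \frac{1}{298338}\right) = \frac{2138241}{355198} - \frac{3882595}{298338} = - \frac{185292858838}{26492265231}$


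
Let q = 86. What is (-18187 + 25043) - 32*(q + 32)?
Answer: 3080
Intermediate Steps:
(-18187 + 25043) - 32*(q + 32) = (-18187 + 25043) - 32*(86 + 32) = 6856 - 32*118 = 6856 - 3776 = 3080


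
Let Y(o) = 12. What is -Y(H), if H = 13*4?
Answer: -12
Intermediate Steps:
H = 52
-Y(H) = -1*12 = -12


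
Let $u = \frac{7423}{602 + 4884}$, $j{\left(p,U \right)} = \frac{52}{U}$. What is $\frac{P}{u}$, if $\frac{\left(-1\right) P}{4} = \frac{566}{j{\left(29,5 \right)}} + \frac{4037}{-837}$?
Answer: $- \frac{911007692}{6213051} \approx -146.63$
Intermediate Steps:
$P = - \frac{2158786}{10881}$ ($P = - 4 \left(\frac{566}{52 \cdot \frac{1}{5}} + \frac{4037}{-837}\right) = - 4 \left(\frac{566}{52 \cdot \frac{1}{5}} + 4037 \left(- \frac{1}{837}\right)\right) = - 4 \left(\frac{566}{\frac{52}{5}} - \frac{4037}{837}\right) = - 4 \left(566 \cdot \frac{5}{52} - \frac{4037}{837}\right) = - 4 \left(\frac{1415}{26} - \frac{4037}{837}\right) = \left(-4\right) \frac{1079393}{21762} = - \frac{2158786}{10881} \approx -198.4$)
$u = \frac{571}{422}$ ($u = \frac{7423}{5486} = 7423 \cdot \frac{1}{5486} = \frac{571}{422} \approx 1.3531$)
$\frac{P}{u} = - \frac{2158786}{10881 \cdot \frac{571}{422}} = \left(- \frac{2158786}{10881}\right) \frac{422}{571} = - \frac{911007692}{6213051}$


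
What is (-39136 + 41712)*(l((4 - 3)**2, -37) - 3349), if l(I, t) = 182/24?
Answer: -25822468/3 ≈ -8.6075e+6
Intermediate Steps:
l(I, t) = 91/12 (l(I, t) = 182*(1/24) = 91/12)
(-39136 + 41712)*(l((4 - 3)**2, -37) - 3349) = (-39136 + 41712)*(91/12 - 3349) = 2576*(-40097/12) = -25822468/3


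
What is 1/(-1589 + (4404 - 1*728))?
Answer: 1/2087 ≈ 0.00047916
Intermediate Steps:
1/(-1589 + (4404 - 1*728)) = 1/(-1589 + (4404 - 728)) = 1/(-1589 + 3676) = 1/2087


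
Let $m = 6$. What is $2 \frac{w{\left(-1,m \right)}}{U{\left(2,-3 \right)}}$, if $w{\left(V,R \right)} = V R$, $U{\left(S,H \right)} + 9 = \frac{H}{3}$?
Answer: $\frac{6}{5} \approx 1.2$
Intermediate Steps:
$U{\left(S,H \right)} = -9 + \frac{H}{3}$
$w{\left(V,R \right)} = R V$
$2 \frac{w{\left(-1,m \right)}}{U{\left(2,-3 \right)}} = 2 \frac{6 \left(-1\right)}{-9 + \frac{1}{3} \left(-3\right)} = 2 \left(- \frac{6}{-9 - 1}\right) = 2 \left(- \frac{6}{-10}\right) = 2 \left(\left(-6\right) \left(- \frac{1}{10}\right)\right) = 2 \cdot \frac{3}{5} = \frac{6}{5}$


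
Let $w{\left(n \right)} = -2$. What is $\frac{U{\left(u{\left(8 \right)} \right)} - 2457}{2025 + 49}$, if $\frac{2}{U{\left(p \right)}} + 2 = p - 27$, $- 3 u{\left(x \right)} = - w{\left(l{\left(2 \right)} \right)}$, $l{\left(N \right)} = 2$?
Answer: $- \frac{218679}{184586} \approx -1.1847$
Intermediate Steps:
$u{\left(x \right)} = - \frac{2}{3}$ ($u{\left(x \right)} = - \frac{\left(-1\right) \left(-2\right)}{3} = \left(- \frac{1}{3}\right) 2 = - \frac{2}{3}$)
$U{\left(p \right)} = \frac{2}{-29 + p}$ ($U{\left(p \right)} = \frac{2}{-2 + \left(p - 27\right)} = \frac{2}{-2 + \left(-27 + p\right)} = \frac{2}{-29 + p}$)
$\frac{U{\left(u{\left(8 \right)} \right)} - 2457}{2025 + 49} = \frac{\frac{2}{-29 - \frac{2}{3}} - 2457}{2025 + 49} = \frac{\frac{2}{- \frac{89}{3}} - 2457}{2074} = \left(2 \left(- \frac{3}{89}\right) - 2457\right) \frac{1}{2074} = \left(- \frac{6}{89} - 2457\right) \frac{1}{2074} = \left(- \frac{218679}{89}\right) \frac{1}{2074} = - \frac{218679}{184586}$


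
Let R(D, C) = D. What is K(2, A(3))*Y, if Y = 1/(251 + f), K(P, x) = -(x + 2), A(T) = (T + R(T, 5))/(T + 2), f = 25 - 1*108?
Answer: -2/105 ≈ -0.019048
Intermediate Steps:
f = -83 (f = 25 - 108 = -83)
A(T) = 2*T/(2 + T) (A(T) = (T + T)/(T + 2) = (2*T)/(2 + T) = 2*T/(2 + T))
K(P, x) = -2 - x (K(P, x) = -(2 + x) = -2 - x)
Y = 1/168 (Y = 1/(251 - 83) = 1/168 ≈ 0.0059524)
K(2, A(3))*Y = (-2 - 2*3/(2 + 3))*(1/168) = (-2 - 2*3/5)*(1/168) = (-2 - 1*6/5)*(1/168) = (-2 - 6/5)*(1/168) = -16/5*1/168 = -2/105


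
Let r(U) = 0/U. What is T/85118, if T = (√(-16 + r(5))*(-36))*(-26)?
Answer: 1872*I/42559 ≈ 0.043986*I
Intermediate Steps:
r(U) = 0
T = 3744*I (T = (√(-16 + 0)*(-36))*(-26) = (√(-16)*(-36))*(-26) = ((4*I)*(-36))*(-26) = -144*I*(-26) = 3744*I ≈ 3744.0*I)
T/85118 = (3744*I)/85118 = (3744*I)*(1/85118) = 1872*I/42559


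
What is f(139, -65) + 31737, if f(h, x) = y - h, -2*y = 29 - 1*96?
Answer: 63263/2 ≈ 31632.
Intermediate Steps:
y = 67/2 (y = -(29 - 1*96)/2 = -(29 - 96)/2 = -½*(-67) = 67/2 ≈ 33.500)
f(h, x) = 67/2 - h
f(139, -65) + 31737 = (67/2 - 1*139) + 31737 = (67/2 - 139) + 31737 = -211/2 + 31737 = 63263/2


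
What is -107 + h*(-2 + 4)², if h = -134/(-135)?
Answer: -13909/135 ≈ -103.03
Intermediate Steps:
h = 134/135 (h = -134*(-1/135) = 134/135 ≈ 0.99259)
-107 + h*(-2 + 4)² = -107 + 134*(-2 + 4)²/135 = -107 + (134/135)*2² = -107 + (134/135)*4 = -107 + 536/135 = -13909/135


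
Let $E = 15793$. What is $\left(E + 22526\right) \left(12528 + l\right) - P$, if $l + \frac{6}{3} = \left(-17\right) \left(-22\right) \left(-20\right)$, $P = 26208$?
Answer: $193331466$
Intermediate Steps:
$l = -7482$ ($l = -2 + \left(-17\right) \left(-22\right) \left(-20\right) = -2 + 374 \left(-20\right) = -2 - 7480 = -7482$)
$\left(E + 22526\right) \left(12528 + l\right) - P = \left(15793 + 22526\right) \left(12528 - 7482\right) - 26208 = 38319 \cdot 5046 - 26208 = 193357674 - 26208 = 193331466$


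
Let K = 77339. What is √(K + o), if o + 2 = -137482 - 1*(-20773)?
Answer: 2*I*√9843 ≈ 198.42*I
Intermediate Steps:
o = -116711 (o = -2 + (-137482 - 1*(-20773)) = -2 + (-137482 + 20773) = -2 - 116709 = -116711)
√(K + o) = √(77339 - 116711) = √(-39372) = 2*I*√9843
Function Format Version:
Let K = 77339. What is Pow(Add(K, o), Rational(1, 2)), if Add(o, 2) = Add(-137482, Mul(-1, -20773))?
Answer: Mul(2, I, Pow(9843, Rational(1, 2))) ≈ Mul(198.42, I)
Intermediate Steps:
o = -116711 (o = Add(-2, Add(-137482, Mul(-1, -20773))) = Add(-2, Add(-137482, 20773)) = Add(-2, -116709) = -116711)
Pow(Add(K, o), Rational(1, 2)) = Pow(Add(77339, -116711), Rational(1, 2)) = Pow(-39372, Rational(1, 2)) = Mul(2, I, Pow(9843, Rational(1, 2)))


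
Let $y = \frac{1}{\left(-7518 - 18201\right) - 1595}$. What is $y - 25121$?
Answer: $- \frac{686154995}{27314} \approx -25121.0$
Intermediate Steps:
$y = - \frac{1}{27314}$ ($y = \frac{1}{\left(-7518 - 18201\right) - 1595} = \frac{1}{-25719 - 1595} = \frac{1}{-27314} = - \frac{1}{27314} \approx -3.6611 \cdot 10^{-5}$)
$y - 25121 = - \frac{1}{27314} - 25121 = - \frac{686154995}{27314}$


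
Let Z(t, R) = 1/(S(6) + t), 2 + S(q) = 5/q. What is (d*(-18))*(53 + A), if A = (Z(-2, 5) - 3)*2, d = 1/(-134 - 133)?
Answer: 5286/1691 ≈ 3.1260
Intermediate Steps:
d = -1/267 (d = 1/(-267) = -1/267 ≈ -0.0037453)
S(q) = -2 + 5/q
Z(t, R) = 1/(-7/6 + t) (Z(t, R) = 1/((-2 + 5/6) + t) = 1/((-2 + 5*(⅙)) + t) = 1/((-2 + ⅚) + t) = 1/(-7/6 + t))
A = -126/19 (A = (6/(-7 + 6*(-2)) - 3)*2 = (6/(-7 - 12) - 3)*2 = (6/(-19) - 3)*2 = (6*(-1/19) - 3)*2 = (-6/19 - 3)*2 = -63/19*2 = -126/19 ≈ -6.6316)
(d*(-18))*(53 + A) = (-1/267*(-18))*(53 - 126/19) = (6/89)*(881/19) = 5286/1691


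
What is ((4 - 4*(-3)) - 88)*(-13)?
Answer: 936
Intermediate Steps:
((4 - 4*(-3)) - 88)*(-13) = ((4 + 12) - 88)*(-13) = (16 - 88)*(-13) = -72*(-13) = 936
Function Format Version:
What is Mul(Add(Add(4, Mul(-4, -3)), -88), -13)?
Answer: 936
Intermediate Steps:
Mul(Add(Add(4, Mul(-4, -3)), -88), -13) = Mul(Add(Add(4, 12), -88), -13) = Mul(Add(16, -88), -13) = Mul(-72, -13) = 936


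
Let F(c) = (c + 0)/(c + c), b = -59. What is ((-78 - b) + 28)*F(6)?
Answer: 9/2 ≈ 4.5000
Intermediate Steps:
F(c) = ½ (F(c) = c/((2*c)) = c*(1/(2*c)) = ½)
((-78 - b) + 28)*F(6) = ((-78 - 1*(-59)) + 28)*(½) = ((-78 + 59) + 28)*(½) = (-19 + 28)*(½) = 9*(½) = 9/2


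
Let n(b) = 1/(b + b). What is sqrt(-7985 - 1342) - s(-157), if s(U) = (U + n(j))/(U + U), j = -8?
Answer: -2513/5024 + I*sqrt(9327) ≈ -0.5002 + 96.576*I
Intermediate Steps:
n(b) = 1/(2*b)
s(U) = (-1/16 + U)/(2*U) (s(U) = (U + (1/2)/(-8))/(U + U) = (U + (1/2)*(-1/8))/((2*U)) = (U - 1/16)*(1/(2*U)) = (-1/16 + U)*(1/(2*U)) = (-1/16 + U)/(2*U))
sqrt(-7985 - 1342) - s(-157) = sqrt(-7985 - 1342) - (-1 + 16*(-157))/(32*(-157)) = sqrt(-9327) - (-1)*(-1 - 2512)/(32*157) = I*sqrt(9327) - (-1)*(-2513)/(32*157) = I*sqrt(9327) - 1*2513/5024 = I*sqrt(9327) - 2513/5024 = -2513/5024 + I*sqrt(9327)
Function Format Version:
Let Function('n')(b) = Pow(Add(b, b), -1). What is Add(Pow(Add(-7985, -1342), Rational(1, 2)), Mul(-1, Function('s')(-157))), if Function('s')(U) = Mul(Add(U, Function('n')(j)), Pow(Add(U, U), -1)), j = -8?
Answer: Add(Rational(-2513, 5024), Mul(I, Pow(9327, Rational(1, 2)))) ≈ Add(-0.50020, Mul(96.576, I))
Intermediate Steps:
Function('n')(b) = Mul(Rational(1, 2), Pow(b, -1)) (Function('n')(b) = Pow(Mul(2, b), -1) = Mul(Rational(1, 2), Pow(b, -1)))
Function('s')(U) = Mul(Rational(1, 2), Pow(U, -1), Add(Rational(-1, 16), U)) (Function('s')(U) = Mul(Add(U, Mul(Rational(1, 2), Pow(-8, -1))), Pow(Add(U, U), -1)) = Mul(Add(U, Mul(Rational(1, 2), Rational(-1, 8))), Pow(Mul(2, U), -1)) = Mul(Add(U, Rational(-1, 16)), Mul(Rational(1, 2), Pow(U, -1))) = Mul(Add(Rational(-1, 16), U), Mul(Rational(1, 2), Pow(U, -1))) = Mul(Rational(1, 2), Pow(U, -1), Add(Rational(-1, 16), U)))
Add(Pow(Add(-7985, -1342), Rational(1, 2)), Mul(-1, Function('s')(-157))) = Add(Pow(Add(-7985, -1342), Rational(1, 2)), Mul(-1, Mul(Rational(1, 32), Pow(-157, -1), Add(-1, Mul(16, -157))))) = Add(Pow(-9327, Rational(1, 2)), Mul(-1, Mul(Rational(1, 32), Rational(-1, 157), Add(-1, -2512)))) = Add(Mul(I, Pow(9327, Rational(1, 2))), Mul(-1, Mul(Rational(1, 32), Rational(-1, 157), -2513))) = Add(Mul(I, Pow(9327, Rational(1, 2))), Mul(-1, Rational(2513, 5024))) = Add(Mul(I, Pow(9327, Rational(1, 2))), Rational(-2513, 5024)) = Add(Rational(-2513, 5024), Mul(I, Pow(9327, Rational(1, 2))))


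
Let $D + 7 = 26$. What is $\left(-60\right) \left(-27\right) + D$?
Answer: $1639$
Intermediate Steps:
$D = 19$ ($D = -7 + 26 = 19$)
$\left(-60\right) \left(-27\right) + D = \left(-60\right) \left(-27\right) + 19 = 1620 + 19 = 1639$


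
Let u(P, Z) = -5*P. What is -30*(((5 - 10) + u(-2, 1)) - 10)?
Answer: 150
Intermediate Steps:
-30*(((5 - 10) + u(-2, 1)) - 10) = -30*(((5 - 10) - 5*(-2)) - 10) = -30*((-5 + 10) - 10) = -30*(5 - 10) = -30*(-5) = 150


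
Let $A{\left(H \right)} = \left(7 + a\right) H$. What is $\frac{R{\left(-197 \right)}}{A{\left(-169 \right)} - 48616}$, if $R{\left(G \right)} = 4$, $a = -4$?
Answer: $- \frac{4}{49123} \approx -8.1428 \cdot 10^{-5}$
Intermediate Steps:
$A{\left(H \right)} = 3 H$ ($A{\left(H \right)} = \left(7 - 4\right) H = 3 H$)
$\frac{R{\left(-197 \right)}}{A{\left(-169 \right)} - 48616} = \frac{4}{3 \left(-169\right) - 48616} = \frac{4}{-507 - 48616} = \frac{4}{-49123} = 4 \left(- \frac{1}{49123}\right) = - \frac{4}{49123}$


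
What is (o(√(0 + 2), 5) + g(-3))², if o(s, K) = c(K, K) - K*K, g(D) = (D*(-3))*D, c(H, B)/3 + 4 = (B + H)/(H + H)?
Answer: 3721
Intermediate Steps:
c(H, B) = -12 + 3*(B + H)/(2*H) (c(H, B) = -12 + 3*((B + H)/(H + H)) = -12 + 3*((B + H)/((2*H))) = -12 + 3*((B + H)*(1/(2*H))) = -12 + 3*((B + H)/(2*H)) = -12 + 3*(B + H)/(2*H))
g(D) = -3*D² (g(D) = (-3*D)*D = -3*D²)
o(s, K) = -9 - K² (o(s, K) = 3*(K - 7*K)/(2*K) - K*K = 3*(-6*K)/(2*K) - K² = -9 - K²)
(o(√(0 + 2), 5) + g(-3))² = ((-9 - 1*5²) - 3*(-3)²)² = ((-9 - 1*25) - 3*9)² = ((-9 - 25) - 27)² = (-34 - 27)² = (-61)² = 3721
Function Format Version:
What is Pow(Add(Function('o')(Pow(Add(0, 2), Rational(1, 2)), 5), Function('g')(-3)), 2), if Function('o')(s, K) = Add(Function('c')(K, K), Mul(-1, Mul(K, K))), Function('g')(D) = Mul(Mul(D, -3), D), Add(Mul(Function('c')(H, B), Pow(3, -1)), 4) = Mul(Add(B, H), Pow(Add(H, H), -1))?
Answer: 3721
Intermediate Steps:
Function('c')(H, B) = Add(-12, Mul(Rational(3, 2), Pow(H, -1), Add(B, H))) (Function('c')(H, B) = Add(-12, Mul(3, Mul(Add(B, H), Pow(Add(H, H), -1)))) = Add(-12, Mul(3, Mul(Add(B, H), Pow(Mul(2, H), -1)))) = Add(-12, Mul(3, Mul(Add(B, H), Mul(Rational(1, 2), Pow(H, -1))))) = Add(-12, Mul(3, Mul(Rational(1, 2), Pow(H, -1), Add(B, H)))) = Add(-12, Mul(Rational(3, 2), Pow(H, -1), Add(B, H))))
Function('g')(D) = Mul(-3, Pow(D, 2)) (Function('g')(D) = Mul(Mul(-3, D), D) = Mul(-3, Pow(D, 2)))
Function('o')(s, K) = Add(-9, Mul(-1, Pow(K, 2))) (Function('o')(s, K) = Add(Mul(Rational(3, 2), Pow(K, -1), Add(K, Mul(-7, K))), Mul(-1, Mul(K, K))) = Add(Mul(Rational(3, 2), Pow(K, -1), Mul(-6, K)), Mul(-1, Pow(K, 2))) = Add(-9, Mul(-1, Pow(K, 2))))
Pow(Add(Function('o')(Pow(Add(0, 2), Rational(1, 2)), 5), Function('g')(-3)), 2) = Pow(Add(Add(-9, Mul(-1, Pow(5, 2))), Mul(-3, Pow(-3, 2))), 2) = Pow(Add(Add(-9, Mul(-1, 25)), Mul(-3, 9)), 2) = Pow(Add(Add(-9, -25), -27), 2) = Pow(Add(-34, -27), 2) = Pow(-61, 2) = 3721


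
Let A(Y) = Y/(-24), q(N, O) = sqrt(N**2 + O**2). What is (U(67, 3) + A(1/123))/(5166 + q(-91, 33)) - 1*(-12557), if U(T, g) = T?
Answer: 1339993310889/106712744 - 197783*sqrt(9370)/78754005072 ≈ 12557.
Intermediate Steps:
A(Y) = -Y/24
(U(67, 3) + A(1/123))/(5166 + q(-91, 33)) - 1*(-12557) = (67 - 1/24/123)/(5166 + sqrt((-91)**2 + 33**2)) - 1*(-12557) = (67 - 1/24*1/123)/(5166 + sqrt(8281 + 1089)) + 12557 = (67 - 1/2952)/(5166 + sqrt(9370)) + 12557 = 197783/(2952*(5166 + sqrt(9370))) + 12557 = 12557 + 197783/(2952*(5166 + sqrt(9370)))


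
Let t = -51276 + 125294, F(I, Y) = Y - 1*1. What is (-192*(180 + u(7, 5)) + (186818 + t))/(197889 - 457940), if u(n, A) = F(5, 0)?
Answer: -20588/23641 ≈ -0.87086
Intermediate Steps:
F(I, Y) = -1 + Y (F(I, Y) = Y - 1 = -1 + Y)
t = 74018
u(n, A) = -1 (u(n, A) = -1 + 0 = -1)
(-192*(180 + u(7, 5)) + (186818 + t))/(197889 - 457940) = (-192*(180 - 1) + (186818 + 74018))/(197889 - 457940) = (-192*179 + 260836)/(-260051) = (-34368 + 260836)*(-1/260051) = 226468*(-1/260051) = -20588/23641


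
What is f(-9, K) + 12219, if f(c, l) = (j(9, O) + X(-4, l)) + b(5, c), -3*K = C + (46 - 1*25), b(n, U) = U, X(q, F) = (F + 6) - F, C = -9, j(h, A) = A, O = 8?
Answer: 12224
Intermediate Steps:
X(q, F) = 6 (X(q, F) = (6 + F) - F = 6)
K = -4 (K = -(-9 + (46 - 1*25))/3 = -(-9 + (46 - 25))/3 = -(-9 + 21)/3 = -1/3*12 = -4)
f(c, l) = 14 + c (f(c, l) = (8 + 6) + c = 14 + c)
f(-9, K) + 12219 = (14 - 9) + 12219 = 5 + 12219 = 12224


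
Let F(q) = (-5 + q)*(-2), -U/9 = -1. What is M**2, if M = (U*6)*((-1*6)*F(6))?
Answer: 419904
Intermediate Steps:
U = 9 (U = -9*(-1) = 9)
F(q) = 10 - 2*q
M = 648 (M = (9*6)*((-1*6)*(10 - 2*6)) = 54*(-6*(10 - 12)) = 54*(-6*(-2)) = 54*12 = 648)
M**2 = 648**2 = 419904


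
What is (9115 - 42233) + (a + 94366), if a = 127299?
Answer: 188547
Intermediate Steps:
(9115 - 42233) + (a + 94366) = (9115 - 42233) + (127299 + 94366) = -33118 + 221665 = 188547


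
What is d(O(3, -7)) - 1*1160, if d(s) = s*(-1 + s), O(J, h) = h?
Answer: -1104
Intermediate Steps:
d(O(3, -7)) - 1*1160 = -7*(-1 - 7) - 1*1160 = -7*(-8) - 1160 = 56 - 1160 = -1104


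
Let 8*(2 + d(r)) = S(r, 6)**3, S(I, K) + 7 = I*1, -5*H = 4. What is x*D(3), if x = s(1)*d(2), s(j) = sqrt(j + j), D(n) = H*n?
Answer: 423*sqrt(2)/10 ≈ 59.821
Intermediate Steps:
H = -4/5 (H = -1/5*4 = -4/5 ≈ -0.80000)
S(I, K) = -7 + I (S(I, K) = -7 + I*1 = -7 + I)
D(n) = -4*n/5
d(r) = -2 + (-7 + r)**3/8
s(j) = sqrt(2)*sqrt(j) (s(j) = sqrt(2*j) = sqrt(2)*sqrt(j))
x = -141*sqrt(2)/8 (x = (sqrt(2)*sqrt(1))*(-2 + (-7 + 2)**3/8) = (sqrt(2)*1)*(-2 + (1/8)*(-5)**3) = sqrt(2)*(-2 + (1/8)*(-125)) = sqrt(2)*(-2 - 125/8) = sqrt(2)*(-141/8) = -141*sqrt(2)/8 ≈ -24.926)
x*D(3) = (-141*sqrt(2)/8)*(-4/5*3) = -141*sqrt(2)/8*(-12/5) = 423*sqrt(2)/10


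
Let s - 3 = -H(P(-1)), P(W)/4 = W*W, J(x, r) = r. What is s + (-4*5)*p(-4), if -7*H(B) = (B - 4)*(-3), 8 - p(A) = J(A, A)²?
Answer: 163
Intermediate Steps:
p(A) = 8 - A²
P(W) = 4*W² (P(W) = 4*(W*W) = 4*W²)
H(B) = -12/7 + 3*B/7 (H(B) = -(B - 4)*(-3)/7 = -(-4 + B)*(-3)/7 = -(12 - 3*B)/7 = -12/7 + 3*B/7)
s = 3 (s = 3 - (-12/7 + 3*(4*(-1)²)/7) = 3 - (-12/7 + 3*(4*1)/7) = 3 - (-12/7 + (3/7)*4) = 3 - (-12/7 + 12/7) = 3 - 1*0 = 3 + 0 = 3)
s + (-4*5)*p(-4) = 3 + (-4*5)*(8 - 1*(-4)²) = 3 - 20*(8 - 1*16) = 3 - 20*(8 - 16) = 3 - 20*(-8) = 3 + 160 = 163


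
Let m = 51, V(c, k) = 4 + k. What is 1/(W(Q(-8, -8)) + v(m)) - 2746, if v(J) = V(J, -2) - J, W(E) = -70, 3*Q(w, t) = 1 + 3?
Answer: -326775/119 ≈ -2746.0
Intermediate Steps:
Q(w, t) = 4/3 (Q(w, t) = (1 + 3)/3 = (1/3)*4 = 4/3)
v(J) = 2 - J (v(J) = (4 - 2) - J = 2 - J)
1/(W(Q(-8, -8)) + v(m)) - 2746 = 1/(-70 + (2 - 1*51)) - 2746 = 1/(-70 + (2 - 51)) - 2746 = 1/(-70 - 49) - 2746 = 1/(-119) - 2746 = -1/119 - 2746 = -326775/119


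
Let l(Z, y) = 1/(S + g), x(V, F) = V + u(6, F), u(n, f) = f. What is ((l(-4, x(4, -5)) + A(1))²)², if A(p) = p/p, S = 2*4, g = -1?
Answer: 4096/2401 ≈ 1.7060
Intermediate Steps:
x(V, F) = F + V (x(V, F) = V + F = F + V)
S = 8
A(p) = 1
l(Z, y) = ⅐ (l(Z, y) = 1/(8 - 1) = 1/7 = ⅐)
((l(-4, x(4, -5)) + A(1))²)² = ((⅐ + 1)²)² = ((8/7)²)² = (64/49)² = 4096/2401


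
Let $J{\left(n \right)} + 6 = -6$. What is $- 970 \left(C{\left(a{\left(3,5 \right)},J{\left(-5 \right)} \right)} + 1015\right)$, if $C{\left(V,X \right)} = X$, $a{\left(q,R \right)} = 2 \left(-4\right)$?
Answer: $-972910$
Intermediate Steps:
$a{\left(q,R \right)} = -8$
$J{\left(n \right)} = -12$ ($J{\left(n \right)} = -6 - 6 = -12$)
$- 970 \left(C{\left(a{\left(3,5 \right)},J{\left(-5 \right)} \right)} + 1015\right) = - 970 \left(-12 + 1015\right) = \left(-970\right) 1003 = -972910$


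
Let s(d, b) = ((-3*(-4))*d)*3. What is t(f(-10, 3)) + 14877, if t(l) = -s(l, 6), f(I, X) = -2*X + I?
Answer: 15453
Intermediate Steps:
f(I, X) = I - 2*X
s(d, b) = 36*d (s(d, b) = (12*d)*3 = 36*d)
t(l) = -36*l
t(f(-10, 3)) + 14877 = -36*(-10 - 2*3) + 14877 = -36*(-10 - 6) + 14877 = -36*(-16) + 14877 = 576 + 14877 = 15453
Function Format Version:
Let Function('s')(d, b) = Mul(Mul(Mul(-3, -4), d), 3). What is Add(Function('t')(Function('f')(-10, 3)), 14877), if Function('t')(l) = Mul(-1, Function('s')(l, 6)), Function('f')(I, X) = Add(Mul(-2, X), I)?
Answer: 15453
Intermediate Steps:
Function('f')(I, X) = Add(I, Mul(-2, X))
Function('s')(d, b) = Mul(36, d) (Function('s')(d, b) = Mul(Mul(12, d), 3) = Mul(36, d))
Function('t')(l) = Mul(-36, l) (Function('t')(l) = Mul(-1, Mul(36, l)) = Mul(-36, l))
Add(Function('t')(Function('f')(-10, 3)), 14877) = Add(Mul(-36, Add(-10, Mul(-2, 3))), 14877) = Add(Mul(-36, Add(-10, -6)), 14877) = Add(Mul(-36, -16), 14877) = Add(576, 14877) = 15453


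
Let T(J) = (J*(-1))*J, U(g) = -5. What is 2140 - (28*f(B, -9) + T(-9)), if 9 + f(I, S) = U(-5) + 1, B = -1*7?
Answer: 2585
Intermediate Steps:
B = -7
f(I, S) = -13 (f(I, S) = -9 + (-5 + 1) = -9 - 4 = -13)
T(J) = -J**2 (T(J) = (-J)*J = -J**2)
2140 - (28*f(B, -9) + T(-9)) = 2140 - (28*(-13) - 1*(-9)**2) = 2140 - (-364 - 1*81) = 2140 - (-364 - 81) = 2140 - 1*(-445) = 2140 + 445 = 2585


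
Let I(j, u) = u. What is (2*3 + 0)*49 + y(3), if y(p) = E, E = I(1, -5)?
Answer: 289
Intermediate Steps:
E = -5
y(p) = -5
(2*3 + 0)*49 + y(3) = (2*3 + 0)*49 - 5 = (6 + 0)*49 - 5 = 6*49 - 5 = 294 - 5 = 289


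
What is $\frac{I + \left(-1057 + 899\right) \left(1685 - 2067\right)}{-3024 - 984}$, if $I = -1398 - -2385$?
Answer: $- \frac{61343}{4008} \approx -15.305$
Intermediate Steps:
$I = 987$ ($I = -1398 + 2385 = 987$)
$\frac{I + \left(-1057 + 899\right) \left(1685 - 2067\right)}{-3024 - 984} = \frac{987 + \left(-1057 + 899\right) \left(1685 - 2067\right)}{-3024 - 984} = \frac{987 - -60356}{-4008} = \left(987 + 60356\right) \left(- \frac{1}{4008}\right) = 61343 \left(- \frac{1}{4008}\right) = - \frac{61343}{4008}$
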